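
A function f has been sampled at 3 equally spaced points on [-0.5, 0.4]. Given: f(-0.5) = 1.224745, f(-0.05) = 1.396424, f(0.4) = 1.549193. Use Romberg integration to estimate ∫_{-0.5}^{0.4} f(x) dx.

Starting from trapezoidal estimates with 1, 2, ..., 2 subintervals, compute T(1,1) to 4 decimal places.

T(0,0) (trapezoid, 1 panel, h=0.9000): 1.248272
T(1,0) (trapezoid, 2 panels, h=0.4500): 1.252527
T(1,1) = 1.252527 + (1.252527 − 1.248272)/3 = 1.253945

1.2539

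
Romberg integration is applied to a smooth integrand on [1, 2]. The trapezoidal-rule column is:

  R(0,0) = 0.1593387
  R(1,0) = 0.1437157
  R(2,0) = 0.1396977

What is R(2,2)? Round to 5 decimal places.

Richardson extrapolation on the trapezoidal column (denominator 4−1=3):
R(1,1) = 0.1437157 + (0.1437157 − 0.1593387)/3 = 0.1385080
R(2,1) = (4·0.1396977 − 0.1437157) / 3 = 0.1383584
R(2,2) = (16·0.1383584 − 0.1385080) / 15 = 0.1383484

0.13835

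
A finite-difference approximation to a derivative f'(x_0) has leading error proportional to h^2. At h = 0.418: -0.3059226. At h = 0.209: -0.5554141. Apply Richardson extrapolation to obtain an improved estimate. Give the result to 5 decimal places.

The leading error scales as h^2; refining by a factor of 2 reduces it by 2^2 = 4.
Extrapolated value = (4·A(h/2) − A(h)) / (4 − 1)
= (4·(-0.5554141) − (-0.3059226)) / 3
= -1.9157338 / 3 = -0.6385779

-0.63858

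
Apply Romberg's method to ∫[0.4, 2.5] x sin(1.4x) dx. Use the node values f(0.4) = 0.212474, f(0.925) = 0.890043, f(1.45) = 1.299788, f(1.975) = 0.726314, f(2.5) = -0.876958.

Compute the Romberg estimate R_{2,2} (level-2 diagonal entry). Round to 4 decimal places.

1.4623

R_{0,0} (trapezoid, 1 panel, h=2.1000): -0.697708
R_{1,0} (trapezoid, 2 panels, h=1.0500): 1.015923
R_{2,0} (trapezoid, 4 panels, h=0.5250): 1.356549
R_{1,1} = 1.015923 + (1.015923 − (-0.697708))/3 = 1.587133
R_{2,1} = 1.356549 + (1.356549 − 1.015923)/3 = 1.470091
R_{2,2} = 1.470091 + (1.470091 − 1.587133)/15 = 1.462288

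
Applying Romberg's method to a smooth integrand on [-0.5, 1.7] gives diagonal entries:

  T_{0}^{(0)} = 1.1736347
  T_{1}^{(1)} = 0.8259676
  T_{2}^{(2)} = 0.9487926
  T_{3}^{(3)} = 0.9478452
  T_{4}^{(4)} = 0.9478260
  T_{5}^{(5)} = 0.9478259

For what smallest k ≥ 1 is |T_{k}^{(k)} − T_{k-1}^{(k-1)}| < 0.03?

k = 3

|T_{1}^{(1)} − T_{0}^{(0)}| = 0.3476671 ≥ 0.03
|T_{2}^{(2)} − T_{1}^{(1)}| = 0.1228250 ≥ 0.03
|T_{3}^{(3)} − T_{2}^{(2)}| = 0.0009474 < 0.03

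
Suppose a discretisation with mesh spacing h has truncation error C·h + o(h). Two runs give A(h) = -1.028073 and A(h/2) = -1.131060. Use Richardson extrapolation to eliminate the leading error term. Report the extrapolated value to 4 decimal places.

-1.2340

Extrapolated value = (2·A(h/2) − A(h)) / (2 − 1)
= (2·(-1.131060) − (-1.028073)) / 1
= -1.234047 / 1 = -1.234047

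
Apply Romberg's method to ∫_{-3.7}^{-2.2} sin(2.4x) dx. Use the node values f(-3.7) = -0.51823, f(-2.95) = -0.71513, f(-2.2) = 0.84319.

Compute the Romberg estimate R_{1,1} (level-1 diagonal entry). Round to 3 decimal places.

R_{0,0} (trapezoid, 1 panel, h=1.5000): 0.24372
R_{1,0} (trapezoid, 2 panels, h=0.7500): -0.41449
R_{1,1} = -0.41449 + (-0.41449 − 0.24372)/3 = -0.63389

-0.634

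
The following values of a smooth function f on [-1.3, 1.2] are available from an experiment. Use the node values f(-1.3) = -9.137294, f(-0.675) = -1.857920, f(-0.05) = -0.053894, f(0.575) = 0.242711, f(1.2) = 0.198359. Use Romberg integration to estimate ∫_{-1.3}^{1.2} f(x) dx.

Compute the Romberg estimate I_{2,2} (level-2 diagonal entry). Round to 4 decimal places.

I_{0,0} (trapezoid, 1 panel, h=2.5000): -11.173669
I_{1,0} (trapezoid, 2 panels, h=1.2500): -5.654202
I_{2,0} (trapezoid, 4 panels, h=0.6250): -3.836607
I_{1,1} = -5.654202 + (-5.654202 − (-11.173669))/3 = -3.814380
I_{2,1} = -3.836607 + (-3.836607 − (-5.654202))/3 = -3.230742
I_{2,2} = -3.230742 + (-3.230742 − (-3.814380))/15 = -3.191833

-3.1918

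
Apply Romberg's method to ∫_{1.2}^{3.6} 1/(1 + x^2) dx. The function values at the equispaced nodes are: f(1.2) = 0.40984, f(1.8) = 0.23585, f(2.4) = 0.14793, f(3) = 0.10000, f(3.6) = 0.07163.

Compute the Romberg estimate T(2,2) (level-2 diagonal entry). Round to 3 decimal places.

T(0,0) (trapezoid, 1 panel, h=2.4000): 0.57776
T(1,0) (trapezoid, 2 panels, h=1.2000): 0.46640
T(2,0) (trapezoid, 4 panels, h=0.6000): 0.43471
T(1,1) = 0.46640 + (0.46640 − 0.57776)/3 = 0.42928
T(2,1) = 0.43471 + (0.43471 − 0.46640)/3 = 0.42415
T(2,2) = 0.42415 + (0.42415 − 0.42928)/15 = 0.42381

0.424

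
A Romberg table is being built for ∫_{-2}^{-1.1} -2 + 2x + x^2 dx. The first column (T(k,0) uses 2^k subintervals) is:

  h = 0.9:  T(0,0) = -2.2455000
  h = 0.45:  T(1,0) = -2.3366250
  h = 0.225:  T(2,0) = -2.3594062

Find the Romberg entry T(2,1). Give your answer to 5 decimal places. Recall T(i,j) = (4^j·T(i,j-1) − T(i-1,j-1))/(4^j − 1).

-2.36700

T(2,1) = -2.3594062 + (-2.3594062 − (-2.3366250))/3 = -2.3669999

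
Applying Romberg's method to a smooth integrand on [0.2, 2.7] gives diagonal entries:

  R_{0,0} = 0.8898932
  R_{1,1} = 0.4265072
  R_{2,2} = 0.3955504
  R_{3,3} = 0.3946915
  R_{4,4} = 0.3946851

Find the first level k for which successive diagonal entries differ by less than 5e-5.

|R_{1,1} − R_{0,0}| = 0.4633860 ≥ 5e-5
|R_{2,2} − R_{1,1}| = 0.0309568 ≥ 5e-5
|R_{3,3} − R_{2,2}| = 0.0008589 ≥ 5e-5
|R_{4,4} − R_{3,3}| = 0.0000064 < 5e-5

k = 4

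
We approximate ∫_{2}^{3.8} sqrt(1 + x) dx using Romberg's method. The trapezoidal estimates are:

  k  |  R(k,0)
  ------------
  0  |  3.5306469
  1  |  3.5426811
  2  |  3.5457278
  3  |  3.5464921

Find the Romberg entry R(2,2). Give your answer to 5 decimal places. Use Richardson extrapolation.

Richardson extrapolation on the trapezoidal column (denominator 4−1=3):
R(1,1) = (4·3.5426811 − 3.5306469) / 3 = 3.5466925
R(2,1) = (4·3.5457278 − 3.5426811) / 3 = 3.5467434
R(2,2) = 3.5467434 + (3.5467434 − 3.5466925)/15 = 3.5467468

3.54675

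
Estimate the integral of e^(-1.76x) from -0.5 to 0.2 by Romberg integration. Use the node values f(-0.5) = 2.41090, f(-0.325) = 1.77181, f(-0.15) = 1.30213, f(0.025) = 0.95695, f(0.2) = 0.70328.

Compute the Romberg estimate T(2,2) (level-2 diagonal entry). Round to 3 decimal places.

0.970

T(0,0) (trapezoid, 1 panel, h=0.7000): 1.08996
T(1,0) (trapezoid, 2 panels, h=0.3500): 1.00073
T(2,0) (trapezoid, 4 panels, h=0.1750): 0.97790
T(1,1) = 1.00073 + (1.00073 − 1.08996)/3 = 0.97099
T(2,1) = 0.97790 + (0.97790 − 1.00073)/3 = 0.97029
T(2,2) = 0.97029 + (0.97029 − 0.97099)/15 = 0.97024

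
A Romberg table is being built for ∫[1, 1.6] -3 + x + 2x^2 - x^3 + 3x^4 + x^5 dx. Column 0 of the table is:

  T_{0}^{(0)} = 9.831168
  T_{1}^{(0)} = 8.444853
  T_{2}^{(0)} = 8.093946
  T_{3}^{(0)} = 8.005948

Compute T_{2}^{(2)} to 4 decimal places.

7.9766

Richardson extrapolation on the trapezoidal column (denominator 4−1=3):
T_{1}^{(1)} = (4·8.444853 − 9.831168) / 3 = 7.982748
T_{2}^{(1)} = 8.093946 + (8.093946 − 8.444853)/3 = 7.976977
T_{2}^{(2)} = (16·7.976977 − 7.982748) / 15 = 7.976592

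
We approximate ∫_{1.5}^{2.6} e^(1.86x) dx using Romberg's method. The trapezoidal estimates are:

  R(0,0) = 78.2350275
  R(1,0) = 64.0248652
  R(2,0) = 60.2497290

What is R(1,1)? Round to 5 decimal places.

Richardson extrapolation on the trapezoidal column (denominator 4−1=3):
R(1,1) = (4·64.0248652 − 78.2350275) / 3 = 59.2881444
(Column j=1 coincides with Simpson's rule on the same nodes.)

59.28814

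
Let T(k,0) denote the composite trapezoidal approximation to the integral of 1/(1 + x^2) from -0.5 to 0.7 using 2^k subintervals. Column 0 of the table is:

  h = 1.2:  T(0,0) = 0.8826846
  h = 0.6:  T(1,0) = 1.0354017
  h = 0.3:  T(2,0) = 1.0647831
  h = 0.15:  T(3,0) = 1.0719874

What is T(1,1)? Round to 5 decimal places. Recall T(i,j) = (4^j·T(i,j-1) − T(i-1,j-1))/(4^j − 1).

1.08631

Richardson extrapolation on the trapezoidal column (denominator 4−1=3):
T(1,1) = 1.0354017 + (1.0354017 − 0.8826846)/3 = 1.0863074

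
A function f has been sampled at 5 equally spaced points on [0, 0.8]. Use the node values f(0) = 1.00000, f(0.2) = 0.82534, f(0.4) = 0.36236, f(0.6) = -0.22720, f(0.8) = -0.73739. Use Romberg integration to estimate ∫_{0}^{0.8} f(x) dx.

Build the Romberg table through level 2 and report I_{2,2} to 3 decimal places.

I_{0,0} (trapezoid, 1 panel, h=0.8000): 0.10504
I_{1,0} (trapezoid, 2 panels, h=0.4000): 0.19747
I_{2,0} (trapezoid, 4 panels, h=0.2000): 0.21836
I_{1,1} = 0.19747 + (0.19747 − 0.10504)/3 = 0.22828
I_{2,1} = 0.21836 + (0.21836 − 0.19747)/3 = 0.22532
I_{2,2} = 0.22532 + (0.22532 − 0.22828)/15 = 0.22512

0.225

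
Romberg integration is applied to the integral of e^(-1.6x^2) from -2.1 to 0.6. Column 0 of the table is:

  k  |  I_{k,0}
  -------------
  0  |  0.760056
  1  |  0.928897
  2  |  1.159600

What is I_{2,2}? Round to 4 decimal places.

1.2533

Richardson extrapolation on the trapezoidal column (denominator 4−1=3):
I_{1,1} = (4·0.928897 − 0.760056) / 3 = 0.985177
I_{2,1} = 1.159600 + (1.159600 − 0.928897)/3 = 1.236501
I_{2,2} = 1.236501 + (1.236501 − 0.985177)/15 = 1.253256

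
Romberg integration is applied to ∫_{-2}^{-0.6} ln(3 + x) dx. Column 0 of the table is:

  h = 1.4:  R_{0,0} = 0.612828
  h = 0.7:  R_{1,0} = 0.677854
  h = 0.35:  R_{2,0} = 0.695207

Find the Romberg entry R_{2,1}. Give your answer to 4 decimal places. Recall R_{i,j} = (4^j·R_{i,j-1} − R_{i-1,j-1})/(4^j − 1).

0.7010

Richardson extrapolation on the trapezoidal column (denominator 4−1=3):
R_{2,1} = (4·0.695207 − 0.677854) / 3 = 0.700991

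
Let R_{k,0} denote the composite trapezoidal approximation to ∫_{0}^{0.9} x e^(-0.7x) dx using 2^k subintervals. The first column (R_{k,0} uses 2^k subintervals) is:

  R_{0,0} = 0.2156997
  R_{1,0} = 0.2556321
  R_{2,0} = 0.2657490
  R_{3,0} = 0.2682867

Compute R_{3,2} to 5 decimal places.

Richardson extrapolation on the trapezoidal column (denominator 4−1=3):
R_{2,1} = (4·0.2657490 − 0.2556321) / 3 = 0.2691213
R_{3,1} = (4·0.2682867 − 0.2657490) / 3 = 0.2691326
R_{3,2} = (16·0.2691326 − 0.2691213) / 15 = 0.2691334

0.26913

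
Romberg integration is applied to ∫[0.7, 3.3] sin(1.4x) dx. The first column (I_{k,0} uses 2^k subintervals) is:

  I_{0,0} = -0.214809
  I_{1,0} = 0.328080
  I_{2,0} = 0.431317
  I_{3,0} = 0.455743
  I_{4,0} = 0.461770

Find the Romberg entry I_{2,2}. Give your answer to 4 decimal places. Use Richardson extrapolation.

I_{1,1} = 0.328080 + (0.328080 − (-0.214809))/3 = 0.509043
I_{2,1} = 0.431317 + (0.431317 − 0.328080)/3 = 0.465729
I_{2,2} = 0.465729 + (0.465729 − 0.509043)/15 = 0.462841

0.4628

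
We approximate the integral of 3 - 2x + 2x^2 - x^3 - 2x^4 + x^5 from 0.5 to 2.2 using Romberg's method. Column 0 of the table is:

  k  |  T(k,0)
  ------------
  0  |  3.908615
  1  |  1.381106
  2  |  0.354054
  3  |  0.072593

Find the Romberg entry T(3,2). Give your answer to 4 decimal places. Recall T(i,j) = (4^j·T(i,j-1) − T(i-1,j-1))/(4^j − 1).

-0.0234

T(2,1) = (4·0.354054 − 1.381106) / 3 = 0.011703
T(3,1) = 0.072593 + (0.072593 − 0.354054)/3 = -0.021227
T(3,2) = (16·(-0.021227) − 0.011703) / 15 = -0.023422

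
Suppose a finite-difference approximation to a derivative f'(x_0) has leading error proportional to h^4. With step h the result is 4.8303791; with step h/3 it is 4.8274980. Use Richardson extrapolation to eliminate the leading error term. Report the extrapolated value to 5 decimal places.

4.82746

The leading error scales as h^4; refining by a factor of 3 reduces it by 3^4 = 81.
Extrapolated value = (81·A(h/3) − A(h)) / (81 − 1)
= (81·4.8274980 − 4.8303791) / 80
= 386.1969589 / 80 = 4.8274620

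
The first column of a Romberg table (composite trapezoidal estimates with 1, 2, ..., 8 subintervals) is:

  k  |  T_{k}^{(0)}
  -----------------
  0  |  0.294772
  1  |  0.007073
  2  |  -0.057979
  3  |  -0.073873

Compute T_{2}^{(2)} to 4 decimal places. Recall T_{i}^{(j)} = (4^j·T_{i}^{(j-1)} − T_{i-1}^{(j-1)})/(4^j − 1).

-0.0791

Richardson extrapolation on the trapezoidal column (denominator 4−1=3):
T_{1}^{(1)} = (4·0.007073 − 0.294772) / 3 = -0.088827
T_{2}^{(1)} = -0.057979 + (-0.057979 − 0.007073)/3 = -0.079663
T_{2}^{(2)} = (16·(-0.079663) − (-0.088827)) / 15 = -0.079052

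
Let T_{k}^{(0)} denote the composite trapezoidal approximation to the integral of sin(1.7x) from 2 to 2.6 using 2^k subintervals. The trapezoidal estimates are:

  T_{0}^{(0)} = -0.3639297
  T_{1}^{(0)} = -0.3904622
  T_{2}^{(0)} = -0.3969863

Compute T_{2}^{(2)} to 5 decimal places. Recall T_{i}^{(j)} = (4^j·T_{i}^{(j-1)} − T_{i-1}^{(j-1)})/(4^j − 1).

-0.39915

Richardson extrapolation on the trapezoidal column (denominator 4−1=3):
T_{1}^{(1)} = -0.3904622 + (-0.3904622 − (-0.3639297))/3 = -0.3993064
T_{2}^{(1)} = (4·(-0.3969863) − (-0.3904622)) / 3 = -0.3991610
T_{2}^{(2)} = (16·(-0.3991610) − (-0.3993064)) / 15 = -0.3991513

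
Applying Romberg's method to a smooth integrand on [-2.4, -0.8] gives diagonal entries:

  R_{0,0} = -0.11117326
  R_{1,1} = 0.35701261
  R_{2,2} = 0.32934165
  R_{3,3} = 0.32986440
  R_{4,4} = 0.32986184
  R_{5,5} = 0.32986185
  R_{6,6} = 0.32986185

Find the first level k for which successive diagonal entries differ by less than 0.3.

k = 2

|R_{1,1} − R_{0,0}| = 0.46818587 ≥ 0.3
|R_{2,2} − R_{1,1}| = 0.02767096 < 0.3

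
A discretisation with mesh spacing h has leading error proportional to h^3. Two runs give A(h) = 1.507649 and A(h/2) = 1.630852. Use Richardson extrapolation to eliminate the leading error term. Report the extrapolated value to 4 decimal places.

1.6485

Extrapolated value = (8·A(h/2) − A(h)) / (8 − 1)
= (8·1.630852 − 1.507649) / 7
= 11.539167 / 7 = 1.648452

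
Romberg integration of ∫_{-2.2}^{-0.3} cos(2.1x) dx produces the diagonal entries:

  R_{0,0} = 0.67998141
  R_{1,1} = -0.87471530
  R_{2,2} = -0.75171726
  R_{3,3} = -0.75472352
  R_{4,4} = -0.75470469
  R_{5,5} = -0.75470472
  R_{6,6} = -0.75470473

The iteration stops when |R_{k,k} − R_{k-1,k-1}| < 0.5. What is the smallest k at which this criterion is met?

|R_{1,1} − R_{0,0}| = 1.55469671 ≥ 0.5
|R_{2,2} − R_{1,1}| = 0.12299804 < 0.5

k = 2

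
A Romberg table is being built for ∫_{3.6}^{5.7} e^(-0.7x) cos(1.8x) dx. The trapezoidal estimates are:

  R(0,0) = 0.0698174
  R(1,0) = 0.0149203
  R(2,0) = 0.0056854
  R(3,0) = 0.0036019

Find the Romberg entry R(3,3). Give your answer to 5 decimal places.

Richardson extrapolation on the trapezoidal column (denominator 4−1=3):
R(1,1) = 0.0149203 + (0.0149203 − 0.0698174)/3 = -0.0033787
R(2,1) = (4·0.0056854 − 0.0149203) / 3 = 0.0026071
R(3,1) = (4·0.0036019 − 0.0056854) / 3 = 0.0029074
R(2,2) = (16·0.0026071 − (-0.0033787)) / 15 = 0.0030062
R(3,2) = (16·0.0029074 − 0.0026071) / 15 = 0.0029274
R(3,3) = (64·0.0029274 − 0.0030062) / 63 = 0.0029261

0.00293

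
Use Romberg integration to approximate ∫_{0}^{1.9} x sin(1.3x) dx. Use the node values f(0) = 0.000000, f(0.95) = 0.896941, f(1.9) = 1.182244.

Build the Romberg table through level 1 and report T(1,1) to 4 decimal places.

1.5105

T(0,0) (trapezoid, 1 panel, h=1.9000): 1.123132
T(1,0) (trapezoid, 2 panels, h=0.9500): 1.413660
T(1,1) = 1.413660 + (1.413660 − 1.123132)/3 = 1.510503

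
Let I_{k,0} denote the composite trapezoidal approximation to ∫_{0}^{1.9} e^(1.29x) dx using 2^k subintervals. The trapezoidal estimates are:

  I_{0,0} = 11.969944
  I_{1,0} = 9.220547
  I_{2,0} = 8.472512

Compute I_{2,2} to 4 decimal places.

Richardson extrapolation on the trapezoidal column (denominator 4−1=3):
I_{1,1} = (4·9.220547 − 11.969944) / 3 = 8.304081
I_{2,1} = (4·8.472512 − 9.220547) / 3 = 8.223167
I_{2,2} = (16·8.223167 − 8.304081) / 15 = 8.217773

8.2178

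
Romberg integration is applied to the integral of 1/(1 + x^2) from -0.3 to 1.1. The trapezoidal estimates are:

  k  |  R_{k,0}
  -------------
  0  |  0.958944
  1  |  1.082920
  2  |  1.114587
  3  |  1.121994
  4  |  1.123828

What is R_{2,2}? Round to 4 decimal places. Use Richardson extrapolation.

1.1252

Richardson extrapolation on the trapezoidal column (denominator 4−1=3):
R_{1,1} = 1.082920 + (1.082920 − 0.958944)/3 = 1.124245
R_{2,1} = (4·1.114587 − 1.082920) / 3 = 1.125143
R_{2,2} = 1.125143 + (1.125143 − 1.124245)/15 = 1.125203
(Column j=1 coincides with Simpson's rule on the same nodes.)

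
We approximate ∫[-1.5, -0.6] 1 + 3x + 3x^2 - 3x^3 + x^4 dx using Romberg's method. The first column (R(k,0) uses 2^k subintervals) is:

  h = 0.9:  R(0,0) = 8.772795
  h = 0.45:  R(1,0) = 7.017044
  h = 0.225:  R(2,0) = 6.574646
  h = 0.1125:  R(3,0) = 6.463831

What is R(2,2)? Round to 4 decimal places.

6.4269

R(1,1) = 7.017044 + (7.017044 − 8.772795)/3 = 6.431794
R(2,1) = 6.574646 + (6.574646 − 7.017044)/3 = 6.427180
R(2,2) = (16·6.427180 − 6.431794) / 15 = 6.426872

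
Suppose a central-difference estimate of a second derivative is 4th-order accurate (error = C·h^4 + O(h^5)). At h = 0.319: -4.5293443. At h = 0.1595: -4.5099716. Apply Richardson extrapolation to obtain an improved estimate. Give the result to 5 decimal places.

The leading error scales as h^4; refining by a factor of 2 reduces it by 2^4 = 16.
Extrapolated value = (16·A(h/2) − A(h)) / (16 − 1)
= (16·(-4.5099716) − (-4.5293443)) / 15
= -67.6302013 / 15 = -4.5086801

-4.50868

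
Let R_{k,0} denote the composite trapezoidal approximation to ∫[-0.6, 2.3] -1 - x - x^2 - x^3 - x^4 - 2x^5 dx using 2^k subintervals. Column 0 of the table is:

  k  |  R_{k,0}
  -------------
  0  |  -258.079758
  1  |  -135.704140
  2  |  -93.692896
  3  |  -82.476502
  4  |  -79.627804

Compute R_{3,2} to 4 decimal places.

Richardson extrapolation on the trapezoidal column (denominator 4−1=3):
R_{2,1} = (4·(-93.692896) − (-135.704140)) / 3 = -79.689148
R_{3,1} = -82.476502 + (-82.476502 − (-93.692896))/3 = -78.737704
R_{3,2} = -78.737704 + (-78.737704 − (-79.689148))/15 = -78.674274
(Column j=1 coincides with Simpson's rule on the same nodes.)

-78.6743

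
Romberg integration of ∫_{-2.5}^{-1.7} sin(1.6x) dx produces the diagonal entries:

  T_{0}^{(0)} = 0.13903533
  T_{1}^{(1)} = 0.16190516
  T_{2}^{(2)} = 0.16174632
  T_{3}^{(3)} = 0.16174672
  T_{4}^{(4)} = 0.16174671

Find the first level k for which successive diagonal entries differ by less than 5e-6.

k = 3

|T_{1}^{(1)} − T_{0}^{(0)}| = 0.02286983 ≥ 5e-6
|T_{2}^{(2)} − T_{1}^{(1)}| = 0.00015884 ≥ 5e-6
|T_{3}^{(3)} − T_{2}^{(2)}| = 0.00000040 < 5e-6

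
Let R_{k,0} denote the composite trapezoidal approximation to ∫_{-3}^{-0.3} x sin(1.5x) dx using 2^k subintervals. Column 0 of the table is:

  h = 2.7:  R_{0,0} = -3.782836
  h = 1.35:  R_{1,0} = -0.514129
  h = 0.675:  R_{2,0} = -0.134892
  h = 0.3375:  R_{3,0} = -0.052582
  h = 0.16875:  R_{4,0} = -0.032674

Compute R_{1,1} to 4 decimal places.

0.5754

R_{1,1} = -0.514129 + (-0.514129 − (-3.782836))/3 = 0.575440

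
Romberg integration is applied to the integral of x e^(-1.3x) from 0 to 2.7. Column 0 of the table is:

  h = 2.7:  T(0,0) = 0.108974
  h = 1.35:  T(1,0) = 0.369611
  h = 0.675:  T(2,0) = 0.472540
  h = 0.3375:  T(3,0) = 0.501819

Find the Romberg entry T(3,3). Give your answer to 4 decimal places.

T(1,1) = 0.369611 + (0.369611 − 0.108974)/3 = 0.456490
T(2,1) = (4·0.472540 − 0.369611) / 3 = 0.506850
T(3,1) = (4·0.501819 − 0.472540) / 3 = 0.511579
T(2,2) = 0.506850 + (0.506850 − 0.456490)/15 = 0.510207
T(3,2) = 0.511579 + (0.511579 − 0.506850)/15 = 0.511894
T(3,3) = 0.511894 + (0.511894 − 0.510207)/63 = 0.511921

0.5119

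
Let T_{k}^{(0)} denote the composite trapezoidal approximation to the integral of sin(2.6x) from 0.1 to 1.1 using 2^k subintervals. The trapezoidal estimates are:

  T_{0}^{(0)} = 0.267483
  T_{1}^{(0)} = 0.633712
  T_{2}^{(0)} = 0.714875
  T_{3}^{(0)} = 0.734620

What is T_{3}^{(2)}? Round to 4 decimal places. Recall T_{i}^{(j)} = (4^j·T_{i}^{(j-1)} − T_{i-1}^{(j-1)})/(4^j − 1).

Richardson extrapolation on the trapezoidal column (denominator 4−1=3):
T_{2}^{(1)} = 0.714875 + (0.714875 − 0.633712)/3 = 0.741929
T_{3}^{(1)} = (4·0.734620 − 0.714875) / 3 = 0.741202
T_{3}^{(2)} = 0.741202 + (0.741202 − 0.741929)/15 = 0.741154

0.7412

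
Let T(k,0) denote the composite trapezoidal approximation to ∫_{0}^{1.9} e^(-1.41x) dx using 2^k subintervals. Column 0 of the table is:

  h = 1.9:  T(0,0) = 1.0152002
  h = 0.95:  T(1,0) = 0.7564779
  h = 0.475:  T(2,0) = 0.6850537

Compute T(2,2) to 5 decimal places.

T(1,1) = (4·0.7564779 − 1.0152002) / 3 = 0.6702371
T(2,1) = (4·0.6850537 − 0.7564779) / 3 = 0.6612456
T(2,2) = (16·0.6612456 − 0.6702371) / 15 = 0.6606462

0.66065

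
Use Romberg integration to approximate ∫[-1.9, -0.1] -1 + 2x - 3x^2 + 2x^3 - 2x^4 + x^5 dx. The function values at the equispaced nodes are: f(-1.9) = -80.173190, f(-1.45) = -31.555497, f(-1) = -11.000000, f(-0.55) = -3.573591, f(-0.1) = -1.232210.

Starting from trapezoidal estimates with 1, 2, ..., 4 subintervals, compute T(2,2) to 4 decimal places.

T(0,0) (trapezoid, 1 panel, h=1.8000): -73.264860
T(1,0) (trapezoid, 2 panels, h=0.9000): -46.532430
T(2,0) (trapezoid, 4 panels, h=0.4500): -39.074305
T(1,1) = -46.532430 + (-46.532430 − (-73.264860))/3 = -37.621620
T(2,1) = -39.074305 + (-39.074305 − (-46.532430))/3 = -36.588263
T(2,2) = -36.588263 + (-36.588263 − (-37.621620))/15 = -36.519373

-36.5194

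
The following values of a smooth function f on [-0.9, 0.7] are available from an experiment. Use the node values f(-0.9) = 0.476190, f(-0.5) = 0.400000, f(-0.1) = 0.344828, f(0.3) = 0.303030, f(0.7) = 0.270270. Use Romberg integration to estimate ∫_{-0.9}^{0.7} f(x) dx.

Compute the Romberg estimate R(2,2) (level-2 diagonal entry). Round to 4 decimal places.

0.5664

R(0,0) (trapezoid, 1 panel, h=1.6000): 0.597168
R(1,0) (trapezoid, 2 panels, h=0.8000): 0.574446
R(2,0) (trapezoid, 4 panels, h=0.4000): 0.568435
R(1,1) = 0.574446 + (0.574446 − 0.597168)/3 = 0.566872
R(2,1) = 0.568435 + (0.568435 − 0.574446)/3 = 0.566431
R(2,2) = 0.566431 + (0.566431 − 0.566872)/15 = 0.566402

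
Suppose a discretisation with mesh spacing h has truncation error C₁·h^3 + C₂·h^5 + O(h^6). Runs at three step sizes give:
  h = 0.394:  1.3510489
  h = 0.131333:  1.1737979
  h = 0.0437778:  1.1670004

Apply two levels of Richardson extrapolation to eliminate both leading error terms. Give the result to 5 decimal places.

First eliminate the h^3 term (factor 3^3 = 27):
  B₁ = (27·1.1737979 − 1.3510489)/26 = 1.1669806
  B₂ = (27·1.1670004 − 1.1737979)/26 = 1.1667390
Then eliminate the h^5 term (factor 3^5 = 243):
  (243·1.1667390 − 1.1669806)/242 = 1.1667380

1.16674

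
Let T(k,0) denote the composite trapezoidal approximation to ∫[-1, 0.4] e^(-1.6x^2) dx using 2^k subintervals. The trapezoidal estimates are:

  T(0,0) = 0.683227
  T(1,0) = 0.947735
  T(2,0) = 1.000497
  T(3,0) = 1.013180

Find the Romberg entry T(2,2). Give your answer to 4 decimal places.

T(1,1) = (4·0.947735 − 0.683227) / 3 = 1.035904
T(2,1) = 1.000497 + (1.000497 − 0.947735)/3 = 1.018084
T(2,2) = (16·1.018084 − 1.035904) / 15 = 1.016896
(Column j=1 coincides with Simpson's rule on the same nodes.)

1.0169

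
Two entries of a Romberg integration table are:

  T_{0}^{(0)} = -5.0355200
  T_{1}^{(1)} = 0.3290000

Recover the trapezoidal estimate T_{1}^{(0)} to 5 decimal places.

-1.01213

From T_{1}^{(1)} = (4·T_{1}^{(0)} − T_{0}^{(0)})/3, solve for T_{1}^{(0)}:
4·T_{1}^{(0)} = 3·0.3290000 + (-5.0355200) = -4.0485200
T_{1}^{(0)} = -1.0121300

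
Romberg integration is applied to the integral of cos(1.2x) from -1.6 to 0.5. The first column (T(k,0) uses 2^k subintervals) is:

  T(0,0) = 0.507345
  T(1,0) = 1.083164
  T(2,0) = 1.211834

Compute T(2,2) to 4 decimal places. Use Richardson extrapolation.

Richardson extrapolation on the trapezoidal column (denominator 4−1=3):
T(1,1) = 1.083164 + (1.083164 − 0.507345)/3 = 1.275104
T(2,1) = 1.211834 + (1.211834 − 1.083164)/3 = 1.254724
T(2,2) = 1.254724 + (1.254724 − 1.275104)/15 = 1.253365
(Column j=1 coincides with Simpson's rule on the same nodes.)

1.2534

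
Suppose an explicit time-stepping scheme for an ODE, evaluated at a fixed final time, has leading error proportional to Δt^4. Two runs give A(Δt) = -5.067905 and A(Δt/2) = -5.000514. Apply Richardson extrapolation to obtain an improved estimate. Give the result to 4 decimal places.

The leading error scales as Δt^4; refining by a factor of 2 reduces it by 2^4 = 16.
Extrapolated value = (16·A(Δt/2) − A(Δt)) / (16 − 1)
= (16·(-5.000514) − (-5.067905)) / 15
= -74.940319 / 15 = -4.996021

-4.9960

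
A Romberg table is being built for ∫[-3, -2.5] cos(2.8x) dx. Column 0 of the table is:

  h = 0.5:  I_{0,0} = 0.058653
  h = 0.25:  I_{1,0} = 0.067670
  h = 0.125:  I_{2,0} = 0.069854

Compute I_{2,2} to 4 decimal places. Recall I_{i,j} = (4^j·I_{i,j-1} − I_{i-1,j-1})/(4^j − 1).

0.0706

I_{1,1} = (4·0.067670 − 0.058653) / 3 = 0.070676
I_{2,1} = (4·0.069854 − 0.067670) / 3 = 0.070582
I_{2,2} = (16·0.070582 − 0.070676) / 15 = 0.070576
(Column j=1 coincides with Simpson's rule on the same nodes.)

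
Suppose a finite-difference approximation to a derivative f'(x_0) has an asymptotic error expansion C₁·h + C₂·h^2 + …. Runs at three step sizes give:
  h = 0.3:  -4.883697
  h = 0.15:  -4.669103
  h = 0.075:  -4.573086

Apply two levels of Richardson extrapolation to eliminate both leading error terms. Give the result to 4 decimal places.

-4.4846

First eliminate the h term (factor 2^1 = 2):
  B₁ = (2·(-4.669103) − (-4.883697))/1 = -4.454509
  B₂ = (2·(-4.573086) − (-4.669103))/1 = -4.477069
Then eliminate the h^2 term (factor 2^2 = 4):
  (4·(-4.477069) − (-4.454509))/3 = -4.484589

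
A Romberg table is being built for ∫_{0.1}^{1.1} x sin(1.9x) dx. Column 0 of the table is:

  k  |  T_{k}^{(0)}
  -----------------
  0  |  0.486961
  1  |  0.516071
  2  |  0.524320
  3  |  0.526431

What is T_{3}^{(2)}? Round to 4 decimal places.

T_{2}^{(1)} = (4·0.524320 − 0.516071) / 3 = 0.527070
T_{3}^{(1)} = (4·0.526431 − 0.524320) / 3 = 0.527135
T_{3}^{(2)} = (16·0.527135 − 0.527070) / 15 = 0.527139

0.5271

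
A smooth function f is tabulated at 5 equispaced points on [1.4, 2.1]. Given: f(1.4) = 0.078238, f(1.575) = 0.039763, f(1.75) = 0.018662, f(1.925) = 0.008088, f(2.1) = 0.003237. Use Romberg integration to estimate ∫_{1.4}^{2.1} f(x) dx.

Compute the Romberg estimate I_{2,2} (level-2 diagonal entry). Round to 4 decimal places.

0.0181

I_{0,0} (trapezoid, 1 panel, h=0.7000): 0.028516
I_{1,0} (trapezoid, 2 panels, h=0.3500): 0.020790
I_{2,0} (trapezoid, 4 panels, h=0.1750): 0.018769
I_{1,1} = 0.020790 + (0.020790 − 0.028516)/3 = 0.018215
I_{2,1} = 0.018769 + (0.018769 − 0.020790)/3 = 0.018095
I_{2,2} = 0.018095 + (0.018095 − 0.018215)/15 = 0.018087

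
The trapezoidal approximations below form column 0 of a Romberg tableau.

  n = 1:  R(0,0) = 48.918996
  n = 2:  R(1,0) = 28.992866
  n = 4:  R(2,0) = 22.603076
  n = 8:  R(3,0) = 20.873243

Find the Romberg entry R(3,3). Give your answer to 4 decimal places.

Richardson extrapolation on the trapezoidal column (denominator 4−1=3):
R(1,1) = 28.992866 + (28.992866 − 48.918996)/3 = 22.350823
R(2,1) = (4·22.603076 − 28.992866) / 3 = 20.473146
R(3,1) = (4·20.873243 − 22.603076) / 3 = 20.296632
R(2,2) = 20.473146 + (20.473146 − 22.350823)/15 = 20.347968
R(3,2) = (16·20.296632 − 20.473146) / 15 = 20.284864
R(3,3) = (64·20.284864 − 20.347968) / 63 = 20.283862
(Column j=1 coincides with Simpson's rule on the same nodes.)

20.2839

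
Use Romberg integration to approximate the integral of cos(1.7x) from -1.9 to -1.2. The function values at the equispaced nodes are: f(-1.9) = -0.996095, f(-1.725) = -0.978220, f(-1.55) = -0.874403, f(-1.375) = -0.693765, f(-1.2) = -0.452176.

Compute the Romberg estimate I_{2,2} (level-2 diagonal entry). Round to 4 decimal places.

I_{0,0} (trapezoid, 1 panel, h=0.7000): -0.506895
I_{1,0} (trapezoid, 2 panels, h=0.3500): -0.559488
I_{2,0} (trapezoid, 4 panels, h=0.1750): -0.572342
I_{1,1} = -0.559488 + (-0.559488 − (-0.506895))/3 = -0.577019
I_{2,1} = -0.572342 + (-0.572342 − (-0.559488))/3 = -0.576627
I_{2,2} = -0.576627 + (-0.576627 − (-0.577019))/15 = -0.576601

-0.5766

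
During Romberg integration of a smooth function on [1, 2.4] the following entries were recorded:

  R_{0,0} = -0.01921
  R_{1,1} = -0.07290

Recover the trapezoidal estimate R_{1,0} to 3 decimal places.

-0.059

From R_{1,1} = (4·R_{1,0} − R_{0,0})/3, solve for R_{1,0}:
4·R_{1,0} = 3·(-0.07290) + (-0.01921) = -0.23791
R_{1,0} = -0.05948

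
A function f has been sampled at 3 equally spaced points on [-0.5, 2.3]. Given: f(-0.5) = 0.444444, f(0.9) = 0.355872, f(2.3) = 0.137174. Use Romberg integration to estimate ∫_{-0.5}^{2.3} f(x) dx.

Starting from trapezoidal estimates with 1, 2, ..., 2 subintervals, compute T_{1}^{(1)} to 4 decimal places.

T_{0}^{(0)} (trapezoid, 1 panel, h=2.8000): 0.814265
T_{1}^{(0)} (trapezoid, 2 panels, h=1.4000): 0.905353
T_{1}^{(1)} = 0.905353 + (0.905353 − 0.814265)/3 = 0.935716

0.9357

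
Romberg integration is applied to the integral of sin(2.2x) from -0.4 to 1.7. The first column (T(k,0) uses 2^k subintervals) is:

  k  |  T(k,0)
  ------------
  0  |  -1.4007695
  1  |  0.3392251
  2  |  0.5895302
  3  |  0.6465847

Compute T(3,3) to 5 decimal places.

0.66525

Richardson extrapolation on the trapezoidal column (denominator 4−1=3):
T(1,1) = 0.3392251 + (0.3392251 − (-1.4007695))/3 = 0.9192233
T(2,1) = (4·0.5895302 − 0.3392251) / 3 = 0.6729652
T(3,1) = (4·0.6465847 − 0.5895302) / 3 = 0.6656029
T(2,2) = 0.6729652 + (0.6729652 − 0.9192233)/15 = 0.6565480
T(3,2) = (16·0.6656029 − 0.6729652) / 15 = 0.6651121
T(3,3) = 0.6651121 + (0.6651121 − 0.6565480)/63 = 0.6652480
(Column j=1 coincides with Simpson's rule on the same nodes.)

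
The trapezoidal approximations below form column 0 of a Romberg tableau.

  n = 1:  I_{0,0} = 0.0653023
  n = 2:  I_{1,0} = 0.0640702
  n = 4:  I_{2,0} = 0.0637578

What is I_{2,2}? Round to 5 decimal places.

I_{1,1} = 0.0640702 + (0.0640702 − 0.0653023)/3 = 0.0636595
I_{2,1} = (4·0.0637578 − 0.0640702) / 3 = 0.0636537
I_{2,2} = 0.0636537 + (0.0636537 − 0.0636595)/15 = 0.0636533

0.06365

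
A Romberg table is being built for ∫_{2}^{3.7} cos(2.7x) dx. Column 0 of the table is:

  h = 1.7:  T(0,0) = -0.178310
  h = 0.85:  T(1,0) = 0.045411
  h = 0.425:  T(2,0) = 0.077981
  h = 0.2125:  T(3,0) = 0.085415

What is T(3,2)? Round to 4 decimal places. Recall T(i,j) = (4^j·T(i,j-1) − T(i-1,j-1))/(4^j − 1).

T(2,1) = (4·0.077981 − 0.045411) / 3 = 0.088838
T(3,1) = (4·0.085415 − 0.077981) / 3 = 0.087893
T(3,2) = 0.087893 + (0.087893 − 0.088838)/15 = 0.087830

0.0878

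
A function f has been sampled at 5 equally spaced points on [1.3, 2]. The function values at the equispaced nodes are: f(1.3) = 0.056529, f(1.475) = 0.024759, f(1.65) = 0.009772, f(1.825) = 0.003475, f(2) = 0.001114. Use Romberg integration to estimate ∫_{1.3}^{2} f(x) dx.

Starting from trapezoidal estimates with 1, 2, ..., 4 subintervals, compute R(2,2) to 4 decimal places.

0.0111

R(0,0) (trapezoid, 1 panel, h=0.7000): 0.020175
R(1,0) (trapezoid, 2 panels, h=0.3500): 0.013508
R(2,0) (trapezoid, 4 panels, h=0.1750): 0.011695
R(1,1) = 0.013508 + (0.013508 − 0.020175)/3 = 0.011286
R(2,1) = 0.011695 + (0.011695 − 0.013508)/3 = 0.011091
R(2,2) = 0.011091 + (0.011091 − 0.011286)/15 = 0.011078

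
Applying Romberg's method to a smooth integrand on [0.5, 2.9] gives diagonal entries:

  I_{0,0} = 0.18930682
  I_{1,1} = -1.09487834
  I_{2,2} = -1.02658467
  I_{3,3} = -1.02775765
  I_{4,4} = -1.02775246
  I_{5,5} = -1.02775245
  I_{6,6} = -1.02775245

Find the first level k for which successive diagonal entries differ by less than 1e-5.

k = 4

|I_{1,1} − I_{0,0}| = 1.28418516 ≥ 1e-5
|I_{2,2} − I_{1,1}| = 0.06829367 ≥ 1e-5
|I_{3,3} − I_{2,2}| = 0.00117298 ≥ 1e-5
|I_{4,4} − I_{3,3}| = 0.00000519 < 1e-5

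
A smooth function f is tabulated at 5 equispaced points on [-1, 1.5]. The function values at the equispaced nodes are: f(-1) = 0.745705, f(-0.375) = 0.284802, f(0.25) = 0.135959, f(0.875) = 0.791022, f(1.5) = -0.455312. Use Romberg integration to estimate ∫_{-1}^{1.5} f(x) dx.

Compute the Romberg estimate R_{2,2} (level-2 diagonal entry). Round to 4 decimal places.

R_{0,0} (trapezoid, 1 panel, h=2.5000): 0.362991
R_{1,0} (trapezoid, 2 panels, h=1.2500): 0.351444
R_{2,0} (trapezoid, 4 panels, h=0.6250): 0.848112
R_{1,1} = 0.351444 + (0.351444 − 0.362991)/3 = 0.347595
R_{2,1} = 0.848112 + (0.848112 − 0.351444)/3 = 1.013668
R_{2,2} = 1.013668 + (1.013668 − 0.347595)/15 = 1.058073

1.0581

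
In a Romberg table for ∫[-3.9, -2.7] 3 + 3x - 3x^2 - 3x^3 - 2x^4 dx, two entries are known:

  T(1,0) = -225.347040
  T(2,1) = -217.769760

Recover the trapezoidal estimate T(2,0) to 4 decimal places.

From T(2,1) = (4·T(2,0) − T(1,0))/3, solve for T(2,0):
4·T(2,0) = 3·(-217.769760) + (-225.347040) = -878.656320
T(2,0) = -219.664080

-219.6641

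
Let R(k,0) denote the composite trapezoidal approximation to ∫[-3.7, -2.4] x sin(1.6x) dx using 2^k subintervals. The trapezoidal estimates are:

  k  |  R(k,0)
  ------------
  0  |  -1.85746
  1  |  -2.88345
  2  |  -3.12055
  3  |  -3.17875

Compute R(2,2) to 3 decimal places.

R(1,1) = (4·(-2.88345) − (-1.85746)) / 3 = -3.22545
R(2,1) = -3.12055 + (-3.12055 − (-2.88345))/3 = -3.19958
R(2,2) = (16·(-3.19958) − (-3.22545)) / 15 = -3.19786

-3.198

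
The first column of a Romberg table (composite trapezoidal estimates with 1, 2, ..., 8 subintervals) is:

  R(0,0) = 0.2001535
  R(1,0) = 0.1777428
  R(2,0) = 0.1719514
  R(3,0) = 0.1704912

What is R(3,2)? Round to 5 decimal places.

R(2,1) = 0.1719514 + (0.1719514 − 0.1777428)/3 = 0.1700209
R(3,1) = 0.1704912 + (0.1704912 − 0.1719514)/3 = 0.1700045
R(3,2) = 0.1700045 + (0.1700045 − 0.1700209)/15 = 0.1700034

0.17000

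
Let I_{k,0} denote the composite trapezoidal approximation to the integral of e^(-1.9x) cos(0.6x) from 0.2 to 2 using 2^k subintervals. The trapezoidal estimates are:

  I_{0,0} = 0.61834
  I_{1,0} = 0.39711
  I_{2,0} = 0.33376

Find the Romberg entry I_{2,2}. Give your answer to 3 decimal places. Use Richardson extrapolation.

0.312

I_{1,1} = 0.39711 + (0.39711 − 0.61834)/3 = 0.32337
I_{2,1} = 0.33376 + (0.33376 − 0.39711)/3 = 0.31264
I_{2,2} = 0.31264 + (0.31264 − 0.32337)/15 = 0.31192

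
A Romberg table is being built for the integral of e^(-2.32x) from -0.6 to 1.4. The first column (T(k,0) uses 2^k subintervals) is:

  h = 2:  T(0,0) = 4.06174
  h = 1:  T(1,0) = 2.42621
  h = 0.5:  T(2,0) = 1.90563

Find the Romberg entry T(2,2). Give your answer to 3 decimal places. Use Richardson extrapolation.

T(1,1) = (4·2.42621 − 4.06174) / 3 = 1.88103
T(2,1) = 1.90563 + (1.90563 − 2.42621)/3 = 1.73210
T(2,2) = (16·1.73210 − 1.88103) / 15 = 1.72217
(Column j=1 coincides with Simpson's rule on the same nodes.)

1.722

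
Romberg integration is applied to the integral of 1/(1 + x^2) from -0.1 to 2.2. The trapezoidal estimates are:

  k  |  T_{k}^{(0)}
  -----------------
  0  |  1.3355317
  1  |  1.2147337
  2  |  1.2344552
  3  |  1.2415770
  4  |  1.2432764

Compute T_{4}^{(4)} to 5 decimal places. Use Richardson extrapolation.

T_{1}^{(1)} = 1.2147337 + (1.2147337 − 1.3355317)/3 = 1.1744677
T_{2}^{(1)} = (4·1.2344552 − 1.2147337) / 3 = 1.2410290
T_{3}^{(1)} = (4·1.2415770 − 1.2344552) / 3 = 1.2439509
T_{4}^{(1)} = (4·1.2432764 − 1.2415770) / 3 = 1.2438429
T_{2}^{(2)} = (16·1.2410290 − 1.1744677) / 15 = 1.2454664
T_{3}^{(2)} = (16·1.2439509 − 1.2410290) / 15 = 1.2441457
T_{4}^{(2)} = 1.2438429 + (1.2438429 − 1.2439509)/15 = 1.2438357
T_{3}^{(3)} = 1.2441457 + (1.2441457 − 1.2454664)/63 = 1.2441247
T_{4}^{(3)} = (64·1.2438357 − 1.2441457) / 63 = 1.2438308
T_{4}^{(4)} = (256·1.2438308 − 1.2441247) / 255 = 1.2438296

1.24383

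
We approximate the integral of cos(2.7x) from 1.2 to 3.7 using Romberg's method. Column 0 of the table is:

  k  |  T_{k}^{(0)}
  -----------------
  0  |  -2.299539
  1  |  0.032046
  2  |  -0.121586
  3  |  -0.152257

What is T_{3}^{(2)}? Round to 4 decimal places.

-0.1618

Richardson extrapolation on the trapezoidal column (denominator 4−1=3):
T_{2}^{(1)} = -0.121586 + (-0.121586 − 0.032046)/3 = -0.172797
T_{3}^{(1)} = -0.152257 + (-0.152257 − (-0.121586))/3 = -0.162481
T_{3}^{(2)} = -0.162481 + (-0.162481 − (-0.172797))/15 = -0.161793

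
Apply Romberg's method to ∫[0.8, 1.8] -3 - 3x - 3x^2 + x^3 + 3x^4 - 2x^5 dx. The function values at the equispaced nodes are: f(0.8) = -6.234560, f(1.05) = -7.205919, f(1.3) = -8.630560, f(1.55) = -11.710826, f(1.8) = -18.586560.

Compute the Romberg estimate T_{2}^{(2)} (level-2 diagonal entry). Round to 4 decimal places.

-9.8072

T_{0}^{(0)} (trapezoid, 1 panel, h=1.0000): -12.410560
T_{1}^{(0)} (trapezoid, 2 panels, h=0.5000): -10.520560
T_{2}^{(0)} (trapezoid, 4 panels, h=0.2500): -9.989466
T_{1}^{(1)} = -10.520560 + (-10.520560 − (-12.410560))/3 = -9.890560
T_{2}^{(1)} = -9.989466 + (-9.989466 − (-10.520560))/3 = -9.812435
T_{2}^{(2)} = -9.812435 + (-9.812435 − (-9.890560))/15 = -9.807227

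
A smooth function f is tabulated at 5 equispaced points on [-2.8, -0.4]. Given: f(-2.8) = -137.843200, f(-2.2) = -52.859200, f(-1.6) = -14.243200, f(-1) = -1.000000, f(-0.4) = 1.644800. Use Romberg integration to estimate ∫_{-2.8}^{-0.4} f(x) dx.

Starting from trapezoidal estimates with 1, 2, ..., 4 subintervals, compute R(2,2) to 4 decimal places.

-75.9414

R(0,0) (trapezoid, 1 panel, h=2.4000): -163.438080
R(1,0) (trapezoid, 2 panels, h=1.2000): -98.810880
R(2,0) (trapezoid, 4 panels, h=0.6000): -81.720960
R(1,1) = -98.810880 + (-98.810880 − (-163.438080))/3 = -77.268480
R(2,1) = -81.720960 + (-81.720960 − (-98.810880))/3 = -76.024320
R(2,2) = -76.024320 + (-76.024320 − (-77.268480))/15 = -75.941376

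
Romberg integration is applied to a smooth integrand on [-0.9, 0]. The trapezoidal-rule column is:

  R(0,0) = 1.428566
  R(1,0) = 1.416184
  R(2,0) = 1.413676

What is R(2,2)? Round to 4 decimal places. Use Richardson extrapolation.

1.4129

Richardson extrapolation on the trapezoidal column (denominator 4−1=3):
R(1,1) = (4·1.416184 − 1.428566) / 3 = 1.412057
R(2,1) = (4·1.413676 − 1.416184) / 3 = 1.412840
R(2,2) = (16·1.412840 − 1.412057) / 15 = 1.412892
(Column j=1 coincides with Simpson's rule on the same nodes.)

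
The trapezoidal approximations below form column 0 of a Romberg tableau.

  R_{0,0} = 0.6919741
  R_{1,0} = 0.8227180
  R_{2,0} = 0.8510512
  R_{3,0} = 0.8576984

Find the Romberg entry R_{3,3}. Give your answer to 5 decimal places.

R_{1,1} = (4·0.8227180 − 0.6919741) / 3 = 0.8662993
R_{2,1} = (4·0.8510512 − 0.8227180) / 3 = 0.8604956
R_{3,1} = 0.8576984 + (0.8576984 − 0.8510512)/3 = 0.8599141
R_{2,2} = (16·0.8604956 − 0.8662993) / 15 = 0.8601087
R_{3,2} = (16·0.8599141 − 0.8604956) / 15 = 0.8598753
R_{3,3} = 0.8598753 + (0.8598753 − 0.8601087)/63 = 0.8598716

0.85987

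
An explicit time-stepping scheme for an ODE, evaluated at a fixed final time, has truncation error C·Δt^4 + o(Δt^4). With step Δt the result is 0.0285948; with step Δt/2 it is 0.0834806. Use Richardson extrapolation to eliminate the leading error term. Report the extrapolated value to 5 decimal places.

0.08714

The leading error scales as Δt^4; refining by a factor of 2 reduces it by 2^4 = 16.
Extrapolated value = (16·A(Δt/2) − A(Δt)) / (16 − 1)
= (16·0.0834806 − 0.0285948) / 15
= 1.3070948 / 15 = 0.0871397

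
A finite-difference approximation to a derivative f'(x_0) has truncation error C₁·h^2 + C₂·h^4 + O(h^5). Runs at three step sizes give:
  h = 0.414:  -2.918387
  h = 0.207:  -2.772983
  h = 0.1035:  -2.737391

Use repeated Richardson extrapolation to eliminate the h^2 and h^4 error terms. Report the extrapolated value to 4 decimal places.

First eliminate the h^2 term (factor 2^2 = 4):
  B₁ = (4·(-2.772983) − (-2.918387))/3 = -2.724515
  B₂ = (4·(-2.737391) − (-2.772983))/3 = -2.725527
Then eliminate the h^4 term (factor 2^4 = 16):
  (16·(-2.725527) − (-2.724515))/15 = -2.725594

-2.7256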